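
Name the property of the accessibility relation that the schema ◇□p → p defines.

symmetry

Replacing p by ¬p and contraposing gives the equivalent schema p → □◇p.
Suppose p→□◇p is valid. Take Rxy and set V(p)={x}. Then p at x, so □◇p at x, so ◇p at y, so some z with Ryz has p; z=x, i.e. Ryx.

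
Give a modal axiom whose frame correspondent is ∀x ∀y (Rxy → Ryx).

This is symmetry; the standard corresponding axiom is B: r → □◇r.
Suppose r→□◇r is valid. Take Rxy and set V(r)={x}. Then r at x, so □◇r at x, so ◇r at y, so some z with Ryz has r; z=x, i.e. Ryx.

r → □◇r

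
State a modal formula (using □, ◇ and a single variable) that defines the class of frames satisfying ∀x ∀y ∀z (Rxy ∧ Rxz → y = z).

◇q → □q

A defining formula is ◇q → □q (the CD axiom).
Suppose ◇q→□q is valid. Take Rxy, Rxz and set V(q)={y}. Then ◇q at x, so □q at x, so q at z, i.e. z=y.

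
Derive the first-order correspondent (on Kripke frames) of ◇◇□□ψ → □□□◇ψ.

This is a Sahlqvist (Geach-type) schema ◇^2□^2ψ → □^3◇^1ψ.
Minimal-valuation argument: fix x; take any y with xR^2y and any z with xR^3z. Set V(ψ) to the set of worlds R-reachable from y in exactly 2 steps. Then □^2ψ holds at y, so the antecedent holds at x; validity forces ◇^1ψ at z, giving a w with zR^1w and yR^2w.
First-order correspondent: ∀x ∀y ∀z ((xR²y ∧ xR³z) → ∃w (yR²w ∧ zRw)).

∀x ∀y ∀z ((xR²y ∧ xR³z) → ∃w (yR²w ∧ zRw))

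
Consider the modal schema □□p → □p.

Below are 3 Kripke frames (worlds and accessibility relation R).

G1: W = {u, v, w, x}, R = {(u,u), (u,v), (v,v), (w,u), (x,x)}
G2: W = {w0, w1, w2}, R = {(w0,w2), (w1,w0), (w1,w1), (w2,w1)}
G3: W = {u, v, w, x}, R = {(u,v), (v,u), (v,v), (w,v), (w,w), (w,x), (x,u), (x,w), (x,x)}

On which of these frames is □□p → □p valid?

This is the axiom for density; its first-order frame correspondent is ∀x ∀y (Rxy → ∃z (Rxz ∧ Rzy)).
G1: satisfies the condition.
G2: fails — Rw0w2 but no z with Rw0z and Rzw2.
G3: satisfies the condition.
Valid on: G1, G3.

G1, G3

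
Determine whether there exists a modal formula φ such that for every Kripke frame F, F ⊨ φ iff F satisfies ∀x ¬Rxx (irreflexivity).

If a class were modally definable it would be closed under surjective bounded morphisms (Goldblatt–Thomason).
The 3-cycle (worlds w0,w1,w2 with w0→w1→w2→w0) is irreflexive, and the map sending every world to a single reflexive point • is a surjective bounded morphism (forth: every edge maps to (•,•); back: every world has a successor). So any modal formula valid on the 3-cycle is also valid on the reflexive point, which is not irreflexive.
Hence irreflexivity is not modally definable.

No — not modally definable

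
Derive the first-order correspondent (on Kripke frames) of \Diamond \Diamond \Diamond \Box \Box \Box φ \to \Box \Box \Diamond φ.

This is a Sahlqvist (Geach-type) schema ◇^3□^3φ → □^2◇^1φ.
Minimal-valuation argument: fix x; take any y with xR^3y and any z with xR^2z. Set V(φ) to the set of worlds R-reachable from y in exactly 3 steps. Then □^3φ holds at y, so the antecedent holds at x; validity forces ◇^1φ at z, giving a w with zR^1w and yR^3w.
First-order correspondent: \forall x \forall y \forall z ((x R^3 y \wedge x R^2 z) \to \exists w (y R^3 w \wedge zRw)).

\forall x \forall y \forall z ((x R^3 y \wedge x R^2 z) \to \exists w (y R^3 w \wedge zRw))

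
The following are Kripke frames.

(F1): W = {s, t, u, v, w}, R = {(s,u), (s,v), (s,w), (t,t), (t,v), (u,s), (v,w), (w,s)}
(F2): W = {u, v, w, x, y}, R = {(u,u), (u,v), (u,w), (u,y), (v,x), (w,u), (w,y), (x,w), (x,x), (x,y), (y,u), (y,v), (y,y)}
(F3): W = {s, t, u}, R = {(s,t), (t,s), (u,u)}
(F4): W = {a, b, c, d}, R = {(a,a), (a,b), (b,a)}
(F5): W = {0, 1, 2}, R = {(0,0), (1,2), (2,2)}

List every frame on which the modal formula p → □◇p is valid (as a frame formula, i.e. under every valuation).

(F3), (F4)

This is the axiom for symmetry; its first-order frame correspondent is ∀x ∀y (Rxy → Ryx).
(F1): fails — Rtv but not Rvt.
(F2): fails — Ruv but not Rvu.
(F3): condition met.
(F4): condition met.
(F5): fails — R12 but not R21.
Valid on: (F3), (F4).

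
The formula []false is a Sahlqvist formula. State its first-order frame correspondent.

□⊥ is valid iff no world has any successor (otherwise □⊥ fails at any world with one).
Conversely, any frame satisfying forall x forall y ~Rxy validates the schema.
Frame condition: forall x forall y ~Rxy.

Emptiness of R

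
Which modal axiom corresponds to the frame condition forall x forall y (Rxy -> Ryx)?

p → □◇p

The condition is symmetry. The B schema p → □◇p defines it.
Suppose p→□◇p is valid. Take Rxy and set V(p)={x}. Then p at x, so □◇p at x, so ◇p at y, so some z with Ryz has p; z=x, i.e. Ryx.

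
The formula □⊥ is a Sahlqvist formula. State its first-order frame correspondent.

Emptiness of R

□⊥ is valid iff no world has any successor (otherwise □⊥ fails at any world with one).
The converse is a direct semantic check.
So the correspondent is emptiness of R.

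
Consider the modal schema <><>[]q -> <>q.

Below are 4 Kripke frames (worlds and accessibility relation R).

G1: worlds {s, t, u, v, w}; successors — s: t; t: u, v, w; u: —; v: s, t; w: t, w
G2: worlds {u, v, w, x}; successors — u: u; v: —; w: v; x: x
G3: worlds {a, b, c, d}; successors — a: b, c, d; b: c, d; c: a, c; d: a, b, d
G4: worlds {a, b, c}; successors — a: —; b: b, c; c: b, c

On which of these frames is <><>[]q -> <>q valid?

Frame correspondent (Sahlqvist): forall x forall y (x R^2 y -> exists w (yRw & xRw)) — i.e. a generalized confluence (Geach) condition.
G1: fails — sR²u but no w* with uRw* and sRw*.
G2: holds.
G3: holds.
G4: holds.
Valid on: G2, G3, G4.

G2, G3, G4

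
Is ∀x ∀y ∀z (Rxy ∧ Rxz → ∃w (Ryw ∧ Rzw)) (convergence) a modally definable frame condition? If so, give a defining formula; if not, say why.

Definable; ◇□q → □◇q defines it

The condition is convergence. A defining modal formula is ◇□q → □◇q.
Suppose ◇□q→□◇q is valid. Take Rxy, Rxz and set V(q)={w : Ryw}. Then □q at y so ◇□q at x, so □◇q at x, so ◇q at z, giving w with Rzw and Ryw.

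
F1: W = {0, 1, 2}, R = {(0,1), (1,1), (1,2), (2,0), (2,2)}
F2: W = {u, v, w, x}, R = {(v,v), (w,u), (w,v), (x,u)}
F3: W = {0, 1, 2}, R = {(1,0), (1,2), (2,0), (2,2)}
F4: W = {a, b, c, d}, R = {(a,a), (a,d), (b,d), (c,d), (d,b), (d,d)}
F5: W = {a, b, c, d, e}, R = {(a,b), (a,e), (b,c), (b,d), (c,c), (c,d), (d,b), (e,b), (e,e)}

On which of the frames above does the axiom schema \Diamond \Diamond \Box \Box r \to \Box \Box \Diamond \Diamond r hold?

F1, F2, F4, F5

This is the axiom for a generalized confluence (Geach) condition; its first-order frame correspondent is \forall x \forall y \forall z ((x R^2 y \wedge x R^2 z) \to \exists w (y R^2 w \wedge z R^2 w)).
F1: holds.
F2: holds.
F3: fails — 1R²0, 1R²0 but no w with 0R²w and 0R²w.
F4: holds.
F5: holds.
Valid on: F1, F2, F4, F5.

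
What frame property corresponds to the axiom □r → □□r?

Transitivity

This schema is the 4 axiom.
It corresponds to transitivity: ∀x ∀y ∀z (Rxy ∧ Ryz → Rxz).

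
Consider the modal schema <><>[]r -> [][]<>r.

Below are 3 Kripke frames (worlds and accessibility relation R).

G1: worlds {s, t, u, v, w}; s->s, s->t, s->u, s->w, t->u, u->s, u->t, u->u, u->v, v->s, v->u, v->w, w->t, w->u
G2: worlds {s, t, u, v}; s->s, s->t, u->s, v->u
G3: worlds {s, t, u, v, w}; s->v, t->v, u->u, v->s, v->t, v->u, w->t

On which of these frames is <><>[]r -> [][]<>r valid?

G1

Frame correspondent (Sahlqvist): forall x forall y forall z ((x R^2 y & x R^2 z) -> exists w (yRw & zRw)) — i.e. a generalized confluence (Geach) condition.
G1: ✓.
G2: fails — sR²s, sR²t but no w with sRw and tRw.
G3: fails — sR²s, sR²u but no w* with sRw* and uRw*.
Valid on: G1.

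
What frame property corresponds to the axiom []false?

emptiness of R: forall x forall y ~Rxy

This schema is the Ver axiom.
Its frame correspondent is emptiness of R — forall x forall y ~Rxy.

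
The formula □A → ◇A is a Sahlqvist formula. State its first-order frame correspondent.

Seriality

This schema is the D axiom.
Its frame correspondent is seriality — ∀x ∃y Rxy.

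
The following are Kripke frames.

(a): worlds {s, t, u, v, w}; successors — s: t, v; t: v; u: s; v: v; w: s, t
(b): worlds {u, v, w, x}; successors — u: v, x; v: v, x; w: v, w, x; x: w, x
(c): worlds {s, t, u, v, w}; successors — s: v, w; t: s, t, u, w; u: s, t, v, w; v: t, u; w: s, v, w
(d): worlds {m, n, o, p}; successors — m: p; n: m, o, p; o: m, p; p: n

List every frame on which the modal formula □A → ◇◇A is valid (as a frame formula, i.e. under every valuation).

(b), (c)

This is the axiom for a generalized confluence (Geach) condition; its first-order frame correspondent is ∀x ∃w (xRw ∧ xR²w).
(a): fails — at u but no w* with uRw* and uR²w*.
(b): condition met.
(c): condition met.
(d): fails — at m but no w with mRw and mR²w.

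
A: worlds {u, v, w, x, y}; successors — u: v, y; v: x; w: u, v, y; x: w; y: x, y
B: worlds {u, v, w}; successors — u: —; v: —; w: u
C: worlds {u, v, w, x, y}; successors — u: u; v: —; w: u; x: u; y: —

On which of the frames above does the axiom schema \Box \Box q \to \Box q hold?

C

The schema corresponds to density: \forall x \forall y (Rxy \to \exists z (Rxz \wedge Rzy)).
A: fails — Ruv but no z with Ruz and Rzv.
B: fails — Rwu but no z with Rwz and Rzu.
C: holds.
Valid on: C.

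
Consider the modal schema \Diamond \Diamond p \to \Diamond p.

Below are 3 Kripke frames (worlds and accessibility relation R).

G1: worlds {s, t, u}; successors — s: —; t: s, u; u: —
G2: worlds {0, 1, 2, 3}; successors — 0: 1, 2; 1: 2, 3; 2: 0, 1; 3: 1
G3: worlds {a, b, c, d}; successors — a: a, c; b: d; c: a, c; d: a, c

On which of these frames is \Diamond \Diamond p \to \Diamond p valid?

G1

This is the axiom for transitivity; its first-order frame correspondent is \forall x \forall y \forall z (Rxy \wedge Ryz \to Rxz).
G1: satisfies the condition.
G2: fails — R02 and R20 but not R00.
G3: fails — Rbd and Rdc but not Rbc.
Valid on: G1.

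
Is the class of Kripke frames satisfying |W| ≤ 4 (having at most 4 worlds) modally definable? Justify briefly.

Modal frame validity is preserved under disjoint unions.
Any modal formula valid on each of 5 disjoint one-world frames is valid on their disjoint union (validity is preserved under disjoint unions). Each one-world frame has |W|=1≤4, but the union has |W|=5.
Hence having at most 4 worlds is not modally definable.

Not definable by any modal formula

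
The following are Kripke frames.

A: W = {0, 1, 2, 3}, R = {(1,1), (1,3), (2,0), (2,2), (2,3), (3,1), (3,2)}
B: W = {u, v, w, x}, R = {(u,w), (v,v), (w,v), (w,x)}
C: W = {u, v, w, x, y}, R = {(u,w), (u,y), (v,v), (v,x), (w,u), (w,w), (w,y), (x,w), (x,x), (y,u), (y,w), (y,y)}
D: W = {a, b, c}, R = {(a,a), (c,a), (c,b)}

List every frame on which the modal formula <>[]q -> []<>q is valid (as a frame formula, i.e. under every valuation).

This is the axiom for convergence; its first-order frame correspondent is forall x forall y forall z (Rxy & Rxz -> exists w (Ryw & Rzw)).
A: fails — R23 and R20 but 3 and 0 have no common successor.
B: fails — Rwx and Rwx but x and x have no common successor.
C: condition met.
D: fails — Rca and Rcb but a and b have no common successor.
Valid on: C.

C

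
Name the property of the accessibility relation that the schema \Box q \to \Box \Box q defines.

transitivity: \forall x \forall y \forall z (Rxy \wedge Ryz \to Rxz)

Suppose □q→□□q is valid. Take Rxy, Ryz and set V(q)={w : Rxw}. Then □q at x, so □□q at x, so □q at y, so q at z, i.e. Rxz.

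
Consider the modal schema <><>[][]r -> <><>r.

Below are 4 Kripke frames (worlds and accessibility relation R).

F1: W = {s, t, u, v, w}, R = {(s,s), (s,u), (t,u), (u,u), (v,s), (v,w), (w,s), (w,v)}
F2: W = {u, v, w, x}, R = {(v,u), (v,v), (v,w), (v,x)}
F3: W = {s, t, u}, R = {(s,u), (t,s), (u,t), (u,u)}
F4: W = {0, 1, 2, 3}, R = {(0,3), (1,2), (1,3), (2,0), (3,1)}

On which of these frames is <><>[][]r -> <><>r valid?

F1, F3, F4

Frame correspondent (Sahlqvist): forall x forall y (x R^2 y -> exists w (y R^2 w & x R^2 w)) — i.e. a generalized confluence (Geach) condition.
F1: ✓.
F2: fails — vR²u but no t with uR²t and vR²t.
F3: ✓.
F4: ✓.
Valid on: F1, F3, F4.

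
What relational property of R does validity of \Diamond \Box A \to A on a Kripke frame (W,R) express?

Equivalently (dual form): A → □◇A.
Suppose A→□◇A is valid. Take Rxy and set V(A)={x}. Then A at x, so □◇A at x, so ◇A at y, so some z with Ryz has A; z=x, i.e. Ryx.

Symmetry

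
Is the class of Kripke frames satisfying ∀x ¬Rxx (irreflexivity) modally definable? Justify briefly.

No

Any modally definable frame class is closed under surjective bounded morphisms.
The 5-cycle (worlds w0,w1,w2,w3,w4 with w0→w1→w2→w3→w4→w0) is irreflexive, and the map sending every world to a single reflexive point • is a surjective bounded morphism (forth: every edge maps to (•,•); back: every world has a successor). So any modal formula valid on the 5-cycle is also valid on the reflexive point, which is not irreflexive.
So no modal formula (or set of formulas) defines exactly the irreflexive frames.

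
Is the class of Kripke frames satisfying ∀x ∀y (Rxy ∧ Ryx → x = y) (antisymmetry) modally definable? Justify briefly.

Not definable by any modal formula

If a class were modally definable it would be closed under surjective bounded morphisms (Goldblatt–Thomason).
The 4-cycle (worlds s,t,u,v with s→t→u→v→s) is antisymmetric. Sending even-indexed worlds to s and odd-indexed worlds to t is a surjective bounded morphism onto the two-world frame with s↔t, which is not antisymmetric.
So no modal formula (or set of formulas) defines exactly the antisymmetric frames.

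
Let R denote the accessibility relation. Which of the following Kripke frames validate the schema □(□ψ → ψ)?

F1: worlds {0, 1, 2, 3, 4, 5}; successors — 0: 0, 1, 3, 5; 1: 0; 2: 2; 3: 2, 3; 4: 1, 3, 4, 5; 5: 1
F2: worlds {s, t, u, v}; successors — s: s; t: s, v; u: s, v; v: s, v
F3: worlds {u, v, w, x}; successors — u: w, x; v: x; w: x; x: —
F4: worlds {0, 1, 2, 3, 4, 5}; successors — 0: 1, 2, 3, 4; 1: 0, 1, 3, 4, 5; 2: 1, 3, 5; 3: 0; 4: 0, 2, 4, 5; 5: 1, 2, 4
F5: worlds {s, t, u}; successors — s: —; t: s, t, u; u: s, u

F2

The schema corresponds to shift-reflexivity: ∀x ∀y (Rxy → Ryy).
F1: fails — R45 but not R55.
F2: condition met.
F3: fails — Rvx but not Rxx.
F4: fails — R25 but not R55.
F5: fails — Rus but not Rss.
Valid on: F2.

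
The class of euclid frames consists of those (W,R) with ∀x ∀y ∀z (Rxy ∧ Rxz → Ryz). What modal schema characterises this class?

A defining formula is ◇p → □◇p (the 5 axiom).
Suppose ◇p→□◇p is valid. Take Rxy, Rxz and set V(p)={y}. Then ◇p at x, so □◇p at x, so ◇p at z, so some w with Rzw has p; w=y, i.e. Rzy. By symmetry of the argument, Ryz.

◇p → □◇p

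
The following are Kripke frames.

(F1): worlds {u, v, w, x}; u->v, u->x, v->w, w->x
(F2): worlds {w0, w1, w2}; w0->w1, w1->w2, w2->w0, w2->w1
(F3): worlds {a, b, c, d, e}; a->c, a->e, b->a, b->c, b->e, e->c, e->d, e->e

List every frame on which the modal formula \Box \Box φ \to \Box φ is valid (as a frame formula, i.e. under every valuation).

The schema corresponds to density: \forall x \forall y (Rxy \to \exists z (Rxz \wedge Rzy)).
(F1): fails — Ruv but no z with Ruz and Rzv.
(F2): fails — Rw1w2 but no z with Rw1z and Rzw2.
(F3): fails — Rba but no z with Rbz and Rza.
Valid on no frame.

none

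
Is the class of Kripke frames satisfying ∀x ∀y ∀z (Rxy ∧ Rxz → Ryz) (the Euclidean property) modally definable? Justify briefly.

Yes: it is the Euclidean property, defined by the 5 schema ◇r → □◇r.
Suppose ◇r→□◇r is valid. Take Rxy, Rxz and set V(r)={y}. Then ◇r at x, so □◇r at x, so ◇r at z, so some w with Rzw has r; w=y, i.e. Rzy. By symmetry of the argument, Ryz.

Definable; ◇r → □◇r defines it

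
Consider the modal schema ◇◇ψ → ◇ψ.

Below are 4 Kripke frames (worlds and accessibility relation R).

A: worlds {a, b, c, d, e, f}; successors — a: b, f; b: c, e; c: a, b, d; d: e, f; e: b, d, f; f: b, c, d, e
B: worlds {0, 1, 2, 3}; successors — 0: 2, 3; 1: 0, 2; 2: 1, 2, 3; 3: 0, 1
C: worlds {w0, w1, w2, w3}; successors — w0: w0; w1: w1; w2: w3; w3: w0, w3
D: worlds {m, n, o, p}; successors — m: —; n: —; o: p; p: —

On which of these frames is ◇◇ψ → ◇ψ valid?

D

This is the axiom for transitivity; its first-order frame correspondent is ∀x ∀y ∀z (Rxy ∧ Ryz → Rxz).
A: fails — Rbc and Rcd but not Rbd.
B: fails — R10 and R03 but not R13.
C: fails — Rw2w3 and Rw3w0 but not Rw2w0.
D: ✓.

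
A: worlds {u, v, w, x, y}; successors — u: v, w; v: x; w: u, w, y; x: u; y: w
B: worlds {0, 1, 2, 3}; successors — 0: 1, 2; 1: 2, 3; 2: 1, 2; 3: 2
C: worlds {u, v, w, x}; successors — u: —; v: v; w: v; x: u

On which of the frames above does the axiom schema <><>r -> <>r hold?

The schema corresponds to transitivity: forall x forall y forall z (Rxy & Ryz -> Rxz).
A: fails — Ruv and Rvx but not Rux.
B: fails — R32 and R21 but not R31.
C: satisfies the condition.

C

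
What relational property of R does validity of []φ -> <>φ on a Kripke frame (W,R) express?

seriality: forall x exists y Rxy

This schema is the D axiom.
It corresponds to seriality: forall x exists y Rxy.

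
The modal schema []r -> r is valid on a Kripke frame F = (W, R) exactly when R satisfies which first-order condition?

Suppose □r→r is valid. At any x set V(r)={w : Rxw}. Then □r holds at x, so r holds at x, i.e. Rxx.
Conversely, any frame satisfying forall x Rxx validates the schema.
Frame condition: forall x Rxx.

reflexivity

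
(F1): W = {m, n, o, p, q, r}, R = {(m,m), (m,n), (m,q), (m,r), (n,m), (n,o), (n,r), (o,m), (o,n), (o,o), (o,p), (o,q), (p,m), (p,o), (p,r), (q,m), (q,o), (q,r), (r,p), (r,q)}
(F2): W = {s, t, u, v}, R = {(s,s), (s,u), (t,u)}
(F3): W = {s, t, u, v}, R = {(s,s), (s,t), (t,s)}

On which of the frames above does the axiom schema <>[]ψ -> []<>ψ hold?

(F3)

This is the axiom for convergence; its first-order frame correspondent is forall x forall y forall z (Rxy & Rxz -> exists w (Ryw & Rzw)).
(F1): fails — Rmn and Rmr but n and r have no common successor.
(F2): fails — Rsu and Rsu but u and u have no common successor.
(F3): condition met.
Valid on: (F3).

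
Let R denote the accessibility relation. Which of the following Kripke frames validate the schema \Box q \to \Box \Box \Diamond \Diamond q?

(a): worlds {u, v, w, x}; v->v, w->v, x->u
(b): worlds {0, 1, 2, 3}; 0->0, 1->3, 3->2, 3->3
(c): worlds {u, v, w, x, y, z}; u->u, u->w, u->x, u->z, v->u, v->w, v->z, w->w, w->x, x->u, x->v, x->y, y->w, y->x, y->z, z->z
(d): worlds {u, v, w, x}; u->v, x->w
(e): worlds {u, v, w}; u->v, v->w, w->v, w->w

The schema corresponds to a generalized confluence (Geach) condition: \forall x \forall z (x R^2 z \to \exists w (xRw \wedge z R^2 w)).
(a): satisfies the condition.
(b): fails — 1R²2 but no w with 1Rw and 2R²w.
(c): fails — xR²z but no t with xRt and zR²t.
(d): satisfies the condition.
(e): satisfies the condition.

(a), (d), (e)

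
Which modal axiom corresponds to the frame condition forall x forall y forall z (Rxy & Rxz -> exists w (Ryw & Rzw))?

This is convergence; the standard corresponding axiom is .2: ◇□ψ → □◇ψ.
Suppose ◇□ψ→□◇ψ is valid. Take Rxy, Rxz and set V(ψ)={w : Ryw}. Then □ψ at y so ◇□ψ at x, so □◇ψ at x, so ◇ψ at z, giving w with Rzw and Ryw.

◇□ψ → □◇ψ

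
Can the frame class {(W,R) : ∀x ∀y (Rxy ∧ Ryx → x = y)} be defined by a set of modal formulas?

Not definable by any modal formula

Any modally definable frame class is closed under surjective bounded morphisms.
The 4-cycle (worlds w0,w1,w2,w3 with w0→w1→w2→w3→w0) is antisymmetric. Sending even-indexed worlds to a and odd-indexed worlds to b is a surjective bounded morphism onto the two-world frame with a↔b, which is not antisymmetric.
Hence antisymmetry is not modally definable.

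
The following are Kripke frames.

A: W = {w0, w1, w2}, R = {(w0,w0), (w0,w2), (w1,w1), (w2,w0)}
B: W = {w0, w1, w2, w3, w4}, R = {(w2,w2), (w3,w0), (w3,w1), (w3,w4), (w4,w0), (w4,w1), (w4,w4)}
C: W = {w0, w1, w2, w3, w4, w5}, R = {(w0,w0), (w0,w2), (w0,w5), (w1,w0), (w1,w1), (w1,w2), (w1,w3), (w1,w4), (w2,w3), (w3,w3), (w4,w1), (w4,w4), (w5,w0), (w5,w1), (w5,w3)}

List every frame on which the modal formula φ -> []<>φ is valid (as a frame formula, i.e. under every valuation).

The schema corresponds to symmetry: forall x forall y (Rxy -> Ryx).
A: condition met.
B: fails — Rw3w1 but not Rw1w3.
C: fails — Rw1w0 but not Rw0w1.
Valid on: A.

A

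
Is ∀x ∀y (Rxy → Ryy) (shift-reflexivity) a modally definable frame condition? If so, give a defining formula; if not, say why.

Yes, by □(□r → r)

Yes: it is shift-reflexivity, defined by the T□ schema □(□r → r).
Suppose □(□r→r) is valid. Take Rxy and set V(r)={w : Ryw}. Then at y, □r holds; since □(□r→r) at x, □r→r at y, so r at y, i.e. Ryy.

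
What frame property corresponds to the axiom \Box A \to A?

Suppose □A→A is valid. At any x set V(A)={w : Rxw}. Then □A holds at x, so A holds at x, i.e. Rxx.
Conversely, on a frame with reflexivity the schema holds at every world under every valuation.
Frame condition: \forall x Rxx.

Reflexivity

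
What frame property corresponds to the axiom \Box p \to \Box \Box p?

transitivity: \forall x \forall y \forall z (Rxy \wedge Ryz \to Rxz)

Suppose □p→□□p is valid. Take Rxy, Ryz and set V(p)={w : Rxw}. Then □p at x, so □□p at x, so □p at y, so p at z, i.e. Rxz.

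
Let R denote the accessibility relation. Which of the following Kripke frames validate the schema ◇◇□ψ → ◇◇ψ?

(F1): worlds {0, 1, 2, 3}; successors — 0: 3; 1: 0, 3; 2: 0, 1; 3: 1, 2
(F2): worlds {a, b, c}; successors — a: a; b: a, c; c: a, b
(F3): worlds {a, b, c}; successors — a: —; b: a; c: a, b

Frame correspondent (Sahlqvist): ∀x ∀y (xR²y → ∃w (yRw ∧ xR²w)) — i.e. a generalized confluence (Geach) condition.
(F1): fails — 0R²1 but no w with 1Rw and 0R²w.
(F2): satisfies the condition.
(F3): fails — cR²a but no w with aRw and cR²w.
Valid on: (F2).

(F2)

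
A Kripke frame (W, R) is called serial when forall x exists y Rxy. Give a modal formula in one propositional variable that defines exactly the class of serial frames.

□s → ◇s

The condition is seriality. The D schema □s → ◇s defines it.
Suppose □s→◇s is valid. At any x set V(s)=W. Then □s at x, so ◇s at x, so x has a successor.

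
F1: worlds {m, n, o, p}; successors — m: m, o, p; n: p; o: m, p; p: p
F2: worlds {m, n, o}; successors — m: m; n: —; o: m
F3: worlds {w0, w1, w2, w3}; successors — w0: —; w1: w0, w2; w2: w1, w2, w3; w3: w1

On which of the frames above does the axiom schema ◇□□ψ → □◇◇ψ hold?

Frame correspondent (Sahlqvist): ∀x ∀y ∀z ((xRy ∧ xRz) → ∃w (yR²w ∧ zR²w)) — i.e. a generalized confluence (Geach) condition.
F1: condition met.
F2: condition met.
F3: fails — w1Rw0, w1Rw0 but no w with w0R²w and w0R²w.
Valid on: F1, F2.

F1, F2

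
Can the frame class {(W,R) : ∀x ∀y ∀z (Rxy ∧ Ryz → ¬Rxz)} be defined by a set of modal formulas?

No

Any modally definable frame class is closed under surjective bounded morphisms.
The 3-cycle (worlds w0,w1,w2 with w0→w1→w2→w0) is intransitive. Mapping every world to a single reflexive point • is a surjective bounded morphism; the reflexive point is not intransitive (R••∧R•• but R••).
Hence intransitivity is not modally definable.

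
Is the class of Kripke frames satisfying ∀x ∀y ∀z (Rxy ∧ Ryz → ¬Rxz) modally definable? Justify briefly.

No

Modal frame validity is preserved under surjective bounded morphisms.
The 3-cycle (worlds a,b,c with a→b→c→a) is intransitive. Mapping every world to a single reflexive point • is a surjective bounded morphism; the reflexive point is not intransitive (R••∧R•• but R••).
So no modal formula (or set of formulas) defines exactly the intransitive frames.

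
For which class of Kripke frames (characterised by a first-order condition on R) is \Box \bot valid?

Emptiness of R

This schema is the Ver axiom.
Its frame correspondent is emptiness of R — \forall x \forall y \neg Rxy.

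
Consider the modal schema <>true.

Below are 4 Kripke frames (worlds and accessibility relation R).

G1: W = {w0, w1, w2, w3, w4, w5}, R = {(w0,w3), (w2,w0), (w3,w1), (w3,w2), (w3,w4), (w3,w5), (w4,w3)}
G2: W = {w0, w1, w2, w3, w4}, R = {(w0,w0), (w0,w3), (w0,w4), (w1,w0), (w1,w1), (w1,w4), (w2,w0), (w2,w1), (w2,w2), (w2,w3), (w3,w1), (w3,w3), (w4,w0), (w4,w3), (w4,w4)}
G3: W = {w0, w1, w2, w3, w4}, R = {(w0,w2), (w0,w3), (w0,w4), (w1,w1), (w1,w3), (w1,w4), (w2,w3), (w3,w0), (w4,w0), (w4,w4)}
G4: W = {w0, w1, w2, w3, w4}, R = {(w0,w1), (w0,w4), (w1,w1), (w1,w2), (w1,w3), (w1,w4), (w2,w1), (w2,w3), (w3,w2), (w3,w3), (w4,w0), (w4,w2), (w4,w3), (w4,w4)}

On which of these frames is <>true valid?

G2, G3, G4

Frame correspondent (Sahlqvist): forall x exists y Rxy — i.e. seriality.
G1: fails — world w1 has no successor.
G2: holds.
G3: holds.
G4: holds.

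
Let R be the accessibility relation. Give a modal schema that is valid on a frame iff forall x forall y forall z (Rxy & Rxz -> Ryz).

A defining formula is ◇r → □◇r (the 5 axiom).
Suppose ◇r→□◇r is valid. Take Rxy, Rxz and set V(r)={y}. Then ◇r at x, so □◇r at x, so ◇r at z, so some w with Rzw has r; w=y, i.e. Rzy. By symmetry of the argument, Ryz.

◇r → □◇r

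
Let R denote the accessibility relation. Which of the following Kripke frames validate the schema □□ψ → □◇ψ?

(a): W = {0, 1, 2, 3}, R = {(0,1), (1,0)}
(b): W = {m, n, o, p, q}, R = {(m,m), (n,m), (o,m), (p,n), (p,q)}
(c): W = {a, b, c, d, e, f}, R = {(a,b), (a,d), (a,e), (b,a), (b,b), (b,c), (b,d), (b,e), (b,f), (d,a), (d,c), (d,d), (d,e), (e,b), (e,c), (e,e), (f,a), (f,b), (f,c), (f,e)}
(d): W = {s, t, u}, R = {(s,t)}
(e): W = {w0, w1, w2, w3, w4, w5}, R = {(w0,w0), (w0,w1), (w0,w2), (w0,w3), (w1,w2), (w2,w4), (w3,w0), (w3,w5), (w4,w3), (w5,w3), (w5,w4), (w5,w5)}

This is the axiom for a generalized confluence (Geach) condition; its first-order frame correspondent is ∀x ∀z (xRz → ∃w (xR²w ∧ zRw)).
(a): satisfies the condition.
(b): fails — pRq but no w with pR²w and qRw.
(c): fails — bRc but no w with bR²w and cRw.
(d): fails — sRt but no w with sR²w and tRw.
(e): satisfies the condition.
Valid on: (a), (e).

(a), (e)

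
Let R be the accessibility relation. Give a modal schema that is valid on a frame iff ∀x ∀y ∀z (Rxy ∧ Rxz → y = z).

The condition is partial functionality. The CD schema ◇p → □p defines it.
Suppose ◇p→□p is valid. Take Rxy, Rxz and set V(p)={y}. Then ◇p at x, so □p at x, so p at z, i.e. z=y.

◇p → □p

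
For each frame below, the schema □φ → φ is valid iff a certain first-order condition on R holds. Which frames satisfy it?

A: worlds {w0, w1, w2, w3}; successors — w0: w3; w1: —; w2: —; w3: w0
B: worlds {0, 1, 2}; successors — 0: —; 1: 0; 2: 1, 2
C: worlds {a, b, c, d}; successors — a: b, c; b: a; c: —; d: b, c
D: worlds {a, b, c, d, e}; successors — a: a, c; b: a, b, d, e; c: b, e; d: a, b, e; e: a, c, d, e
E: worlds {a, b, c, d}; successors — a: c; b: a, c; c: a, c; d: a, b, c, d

none

The schema corresponds to reflexivity: ∀x Rxx.
A: fails — world w0 does not see itself.
B: fails — world 0 does not see itself.
C: fails — world a does not see itself.
D: fails — world c does not see itself.
E: fails — world a does not see itself.
Valid on no frame.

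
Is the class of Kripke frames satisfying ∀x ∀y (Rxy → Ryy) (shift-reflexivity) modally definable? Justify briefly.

Yes: it is shift-reflexivity, defined by the T□ schema □(□q → q).
Suppose □(□q→q) is valid. Take Rxy and set V(q)={w : Ryw}. Then at y, □q holds; since □(□q→q) at x, □q→q at y, so q at y, i.e. Ryy.

Yes, by □(□q → q)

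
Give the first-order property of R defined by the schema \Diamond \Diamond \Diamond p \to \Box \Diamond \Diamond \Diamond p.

\forall x \forall y \forall z ((x R^3 y \wedge xRz) \to \exists w (y = w \wedge z R^3 w))

This is a Sahlqvist (Geach-type) schema ◇^3□^0p → □^1◇^3p.
Minimal-valuation argument: fix x; take any y with xR^3y and any z with xR^1z. Set V(p) to the set of worlds R-reachable from y in exactly 0 steps. Then □^0p holds at y, so the antecedent holds at x; validity forces ◇^3p at z, giving a w with zR^3w and yR^0w.
First-order correspondent: \forall x \forall y \forall z ((x R^3 y \wedge xRz) \to \exists w (y = w \wedge z R^3 w)).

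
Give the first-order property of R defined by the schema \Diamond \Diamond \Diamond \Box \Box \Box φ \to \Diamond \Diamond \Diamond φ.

\forall x \forall y (x R^3 y \to \exists w (y R^3 w \wedge x R^3 w))

This is a Sahlqvist (Geach-type) schema ◇^3□^3φ → □^0◇^3φ.
Minimal-valuation argument: fix x; take any y with xR^3y and any z with xR^0z. Set V(φ) to the set of worlds R-reachable from y in exactly 3 steps. Then □^3φ holds at y, so the antecedent holds at x; validity forces ◇^3φ at z, giving a w with zR^3w and yR^3w.
First-order correspondent: \forall x \forall y (x R^3 y \to \exists w (y R^3 w \wedge x R^3 w)).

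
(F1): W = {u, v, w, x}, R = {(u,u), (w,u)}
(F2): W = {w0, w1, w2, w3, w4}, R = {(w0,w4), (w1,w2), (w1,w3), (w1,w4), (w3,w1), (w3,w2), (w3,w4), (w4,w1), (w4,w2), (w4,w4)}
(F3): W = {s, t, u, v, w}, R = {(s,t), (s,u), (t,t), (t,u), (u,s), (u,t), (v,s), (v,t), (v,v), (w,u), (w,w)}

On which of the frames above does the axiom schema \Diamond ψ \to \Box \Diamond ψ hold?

The schema corresponds to the Euclidean property: \forall x \forall y \forall z (Rxy \wedge Rxz \to Ryz).
(F1): satisfies the condition.
(F2): fails — Rw1w2 and Rw1w2 but not Rw2w2.
(F3): fails — Rsu and Rsu but not Ruu.

(F1)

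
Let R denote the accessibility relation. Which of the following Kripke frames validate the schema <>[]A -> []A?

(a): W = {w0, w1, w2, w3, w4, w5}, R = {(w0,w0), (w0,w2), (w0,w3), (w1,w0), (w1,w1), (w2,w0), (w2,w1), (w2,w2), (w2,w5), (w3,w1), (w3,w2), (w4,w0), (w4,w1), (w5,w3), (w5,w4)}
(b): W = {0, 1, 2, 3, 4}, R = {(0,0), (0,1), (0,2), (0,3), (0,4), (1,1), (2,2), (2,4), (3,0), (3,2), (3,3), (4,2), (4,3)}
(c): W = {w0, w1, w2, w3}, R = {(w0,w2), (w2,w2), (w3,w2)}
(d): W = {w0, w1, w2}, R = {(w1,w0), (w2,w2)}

(c)

Frame correspondent (Sahlqvist): forall x forall y forall z (Rxy & Rxz -> Ryz) — i.e. the Euclidean property.
(a): fails — Rw0w2 and Rw0w3 but not Rw2w3.
(b): fails — R02 and R00 but not R20.
(c): holds.
(d): fails — Rw1w0 and Rw1w0 but not Rw0w0.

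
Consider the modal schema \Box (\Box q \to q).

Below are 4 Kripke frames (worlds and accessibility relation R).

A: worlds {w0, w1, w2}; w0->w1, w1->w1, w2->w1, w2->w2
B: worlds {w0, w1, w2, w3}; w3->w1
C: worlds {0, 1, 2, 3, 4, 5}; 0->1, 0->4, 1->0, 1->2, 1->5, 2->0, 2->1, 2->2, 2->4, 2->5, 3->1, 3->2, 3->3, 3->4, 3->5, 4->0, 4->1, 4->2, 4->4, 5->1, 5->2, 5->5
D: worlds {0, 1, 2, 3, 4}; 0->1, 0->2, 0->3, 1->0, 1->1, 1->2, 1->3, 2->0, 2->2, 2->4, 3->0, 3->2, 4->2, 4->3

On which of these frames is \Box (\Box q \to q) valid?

A

Frame correspondent (Sahlqvist): \forall x \forall y (Rxy \to Ryy) — i.e. shift-reflexivity.
A: condition met.
B: fails — Rw3w1 but not Rw1w1.
C: fails — R01 but not R11.
D: fails — R10 but not R00.
Valid on: A.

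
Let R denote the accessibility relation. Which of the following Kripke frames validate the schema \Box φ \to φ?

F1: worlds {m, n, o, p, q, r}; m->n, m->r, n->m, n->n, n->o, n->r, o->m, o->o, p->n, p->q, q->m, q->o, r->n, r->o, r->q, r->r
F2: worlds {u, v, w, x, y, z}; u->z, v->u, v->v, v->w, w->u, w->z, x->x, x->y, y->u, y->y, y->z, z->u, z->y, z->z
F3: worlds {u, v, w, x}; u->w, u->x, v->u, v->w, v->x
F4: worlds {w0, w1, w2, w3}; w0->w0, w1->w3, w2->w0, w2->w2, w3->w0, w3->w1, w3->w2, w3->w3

The schema corresponds to reflexivity: \forall x Rxx.
F1: fails — world m does not see itself.
F2: fails — world u does not see itself.
F3: fails — world u does not see itself.
F4: fails — world w1 does not see itself.

none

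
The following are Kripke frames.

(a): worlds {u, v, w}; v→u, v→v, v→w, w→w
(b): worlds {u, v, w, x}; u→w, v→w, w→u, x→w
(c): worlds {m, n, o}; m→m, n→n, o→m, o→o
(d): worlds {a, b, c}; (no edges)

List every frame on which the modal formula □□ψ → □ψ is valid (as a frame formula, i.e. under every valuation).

(a), (c), (d)

This is the axiom for density; its first-order frame correspondent is ∀x ∀y (Rxy → ∃z (Rxz ∧ Rzy)).
(a): holds.
(b): fails — Rxw but no z with Rxz and Rzw.
(c): holds.
(d): holds.
Valid on: (a), (c), (d).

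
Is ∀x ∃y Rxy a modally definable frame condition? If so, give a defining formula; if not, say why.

The condition is seriality. A defining modal formula is □q → ◇q.
Suppose □q→◇q is valid. At any x set V(q)=W. Then □q at x, so ◇q at x, so x has a successor.

Definable; □q → ◇q defines it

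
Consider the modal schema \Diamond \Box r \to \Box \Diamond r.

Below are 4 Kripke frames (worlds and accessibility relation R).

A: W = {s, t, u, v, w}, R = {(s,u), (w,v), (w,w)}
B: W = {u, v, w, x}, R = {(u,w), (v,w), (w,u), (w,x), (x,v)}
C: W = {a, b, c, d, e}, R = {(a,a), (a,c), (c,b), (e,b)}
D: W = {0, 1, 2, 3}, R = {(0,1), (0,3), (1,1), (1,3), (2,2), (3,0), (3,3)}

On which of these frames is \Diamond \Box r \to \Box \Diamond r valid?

D

The schema corresponds to convergence: \forall x \forall y \forall z (Rxy \wedge Rxz \to \exists w (Ryw \wedge Rzw)).
A: fails — Rsu and Rsu but u and u have no common successor.
B: fails — Rwu and Rwx but u and x have no common successor.
C: fails — Raa and Rac but a and c have no common successor.
D: condition met.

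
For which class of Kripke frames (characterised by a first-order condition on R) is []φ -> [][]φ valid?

Suppose □φ→□□φ is valid. Take Rxy, Ryz and set V(φ)={w : Rxw}. Then □φ at x, so □□φ at x, so □φ at y, so φ at z, i.e. Rxz.

Transitivity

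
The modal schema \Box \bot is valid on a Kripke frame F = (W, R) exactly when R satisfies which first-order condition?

□⊥ is valid iff no world has any successor (otherwise □⊥ fails at any world with one).

Emptiness of R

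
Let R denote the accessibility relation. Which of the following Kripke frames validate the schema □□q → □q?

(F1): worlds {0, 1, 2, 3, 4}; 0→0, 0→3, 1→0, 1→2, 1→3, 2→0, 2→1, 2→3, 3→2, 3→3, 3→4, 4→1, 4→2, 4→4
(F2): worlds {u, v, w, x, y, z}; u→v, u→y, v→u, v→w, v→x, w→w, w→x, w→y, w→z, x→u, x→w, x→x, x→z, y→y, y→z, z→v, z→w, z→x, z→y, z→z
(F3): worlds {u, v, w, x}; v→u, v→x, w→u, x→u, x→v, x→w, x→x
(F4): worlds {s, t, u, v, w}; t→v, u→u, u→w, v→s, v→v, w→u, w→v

(F4)

This is the axiom for density; its first-order frame correspondent is ∀x ∀y (Rxy → ∃z (Rxz ∧ Rzy)).
(F1): fails — R21 but no z with R2z and Rz1.
(F2): fails — Ruv but no t with Rut and Rtv.
(F3): fails — Rwu but no z with Rwz and Rzu.
(F4): ✓.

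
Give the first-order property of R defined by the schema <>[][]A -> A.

forall x forall y (xRy -> exists w (y R^2 w & x = w))

This is a Sahlqvist (Geach-type) schema ◇^1□^2A → □^0◇^0A.
Minimal-valuation argument: fix x; take any y with xR^1y and any z with xR^0z. Set V(A) to the set of worlds R-reachable from y in exactly 2 steps. Then □^2A holds at y, so the antecedent holds at x; validity forces ◇^0A at z, giving a w with zR^0w and yR^2w.
First-order correspondent: forall x forall y (xRy -> exists w (y R^2 w & x = w)).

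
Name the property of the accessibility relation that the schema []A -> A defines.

reflexivity: forall x Rxx

Suppose □A→A is valid. At any x set V(A)={w : Rxw}. Then □A holds at x, so A holds at x, i.e. Rxx.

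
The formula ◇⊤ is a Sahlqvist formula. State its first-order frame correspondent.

This is a form of the D axiom.
It corresponds to seriality: ∀x ∃y Rxy.

Seriality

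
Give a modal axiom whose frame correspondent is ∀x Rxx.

The condition is reflexivity. The T schema □q → q defines it.
Suppose □q→q is valid. At any x set V(q)={w : Rxw}. Then □q holds at x, so q holds at x, i.e. Rxx.

□q → q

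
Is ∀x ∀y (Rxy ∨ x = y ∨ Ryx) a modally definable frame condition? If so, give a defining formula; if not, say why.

Not definable by any modal formula

If a class were modally definable it would be closed under disjoint unions (Goldblatt–Thomason).
Take 3 disjoint single-world reflexive frames: each is trivially connected, but their disjoint union has 3 worlds with no edge between distinct components, so it is not connected.
Hence connectedness of R is not modally definable.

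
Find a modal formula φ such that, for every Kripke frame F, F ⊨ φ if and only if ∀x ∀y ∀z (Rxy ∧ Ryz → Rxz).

A defining formula is □q → □□q (the 4 axiom).

□q → □□q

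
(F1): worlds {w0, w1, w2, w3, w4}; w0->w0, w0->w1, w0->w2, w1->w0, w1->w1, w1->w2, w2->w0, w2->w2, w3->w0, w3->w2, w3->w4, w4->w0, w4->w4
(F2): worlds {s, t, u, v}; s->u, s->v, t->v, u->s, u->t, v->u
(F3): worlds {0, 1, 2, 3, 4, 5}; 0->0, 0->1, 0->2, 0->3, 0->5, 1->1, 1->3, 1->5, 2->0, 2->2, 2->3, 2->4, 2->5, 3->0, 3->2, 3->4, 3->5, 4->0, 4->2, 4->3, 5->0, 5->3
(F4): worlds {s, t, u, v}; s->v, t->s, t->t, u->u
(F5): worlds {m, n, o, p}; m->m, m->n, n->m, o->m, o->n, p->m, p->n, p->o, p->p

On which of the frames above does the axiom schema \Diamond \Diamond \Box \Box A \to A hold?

(F3)

Frame correspondent (Sahlqvist): \forall x \forall y (x R^2 y \to \exists w (y R^2 w \wedge x = w)) — i.e. a generalized confluence (Geach) condition.
(F1): fails — w3R²w0 but no w with w0R²w and w3=w.
(F2): fails — sR²t but no w with tR²w and s=w.
(F3): ✓.
(F4): fails — tR²s but no w with sR²w and t=w.
(F5): fails — oR²m but no w with mR²w and o=w.
Valid on: (F3).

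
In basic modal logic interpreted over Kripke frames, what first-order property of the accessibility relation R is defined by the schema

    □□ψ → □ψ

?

Suppose □□ψ→□ψ is valid. Take Rxy and set V(ψ)={w : xR²w}. Then □□ψ at x, so □ψ at x, so ψ at y, i.e. ∃z(Rxz∧Rzy).

density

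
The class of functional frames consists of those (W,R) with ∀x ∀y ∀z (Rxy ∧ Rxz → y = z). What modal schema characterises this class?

◇s → □s

A defining formula is ◇s → □s (the CD axiom).
Suppose ◇s→□s is valid. Take Rxy, Rxz and set V(s)={y}. Then ◇s at x, so □s at x, so s at z, i.e. z=y.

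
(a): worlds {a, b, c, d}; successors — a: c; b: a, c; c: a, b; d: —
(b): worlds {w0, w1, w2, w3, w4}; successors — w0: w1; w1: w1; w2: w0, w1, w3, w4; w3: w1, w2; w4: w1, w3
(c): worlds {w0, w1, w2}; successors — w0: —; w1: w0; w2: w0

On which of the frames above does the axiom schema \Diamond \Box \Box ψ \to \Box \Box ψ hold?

This is the axiom for a generalized confluence (Geach) condition; its first-order frame correspondent is \forall x \forall y \forall z ((xRy \wedge x R^2 z) \to \exists w (y R^2 w \wedge z = w)).
(a): fails — aRc, aR²b but no w with cR²w and b=w.
(b): fails — w2Rw0, w2R²w2 but no w with w0R²w and w2=w.
(c): satisfies the condition.
Valid on: (c).

(c)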